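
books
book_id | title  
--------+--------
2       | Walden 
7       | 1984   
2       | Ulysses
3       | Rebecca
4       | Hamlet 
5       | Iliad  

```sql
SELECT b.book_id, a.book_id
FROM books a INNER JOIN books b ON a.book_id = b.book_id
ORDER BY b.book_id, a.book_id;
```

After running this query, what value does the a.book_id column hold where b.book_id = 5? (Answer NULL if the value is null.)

INNER JOIN keeps only pairs where the ON condition holds.
Matching on a.book_id = b.book_id.
- a row (book_id=2): matches 2 b row(s) → 2 output row(s).
- a row (book_id=7): matches 1 b row(s) → 1 output row(s).
- a row (book_id=2): matches 2 b row(s) → 2 output row(s).
- a row (book_id=3): matches 1 b row(s) → 1 output row(s).
- a row (book_id=4): matches 1 b row(s) → 1 output row(s).
- a row (book_id=5): matches 1 b row(s) → 1 output row(s).

5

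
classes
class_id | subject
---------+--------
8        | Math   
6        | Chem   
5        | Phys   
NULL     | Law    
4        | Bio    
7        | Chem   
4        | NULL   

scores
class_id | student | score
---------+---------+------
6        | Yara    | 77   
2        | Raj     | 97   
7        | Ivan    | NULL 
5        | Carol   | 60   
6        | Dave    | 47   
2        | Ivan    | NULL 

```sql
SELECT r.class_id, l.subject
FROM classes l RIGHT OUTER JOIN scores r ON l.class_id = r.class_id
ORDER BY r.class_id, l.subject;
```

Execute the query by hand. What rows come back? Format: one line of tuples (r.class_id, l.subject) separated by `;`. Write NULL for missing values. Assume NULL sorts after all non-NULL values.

(2, NULL); (2, NULL); (5, Phys); (6, Chem); (6, Chem); (7, Chem)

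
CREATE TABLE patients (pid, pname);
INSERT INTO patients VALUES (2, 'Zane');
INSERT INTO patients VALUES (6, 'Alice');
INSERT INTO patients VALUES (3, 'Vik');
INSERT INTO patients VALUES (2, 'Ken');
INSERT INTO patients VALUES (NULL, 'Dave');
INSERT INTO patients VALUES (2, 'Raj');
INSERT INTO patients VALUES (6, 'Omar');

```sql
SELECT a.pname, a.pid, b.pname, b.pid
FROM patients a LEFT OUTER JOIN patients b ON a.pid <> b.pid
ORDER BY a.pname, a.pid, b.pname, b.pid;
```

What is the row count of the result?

LEFT JOIN keeps every row from `patients a`; unmatched rows get NULL for `patients b`'s columns.
Matching on a.pid <> b.pid. A NULL in a compared column never satisfies the condition.
Matched pairs: 22; unmatched a rows kept: 1.
Total: 22 matched + 1 padded = 23 rows.

23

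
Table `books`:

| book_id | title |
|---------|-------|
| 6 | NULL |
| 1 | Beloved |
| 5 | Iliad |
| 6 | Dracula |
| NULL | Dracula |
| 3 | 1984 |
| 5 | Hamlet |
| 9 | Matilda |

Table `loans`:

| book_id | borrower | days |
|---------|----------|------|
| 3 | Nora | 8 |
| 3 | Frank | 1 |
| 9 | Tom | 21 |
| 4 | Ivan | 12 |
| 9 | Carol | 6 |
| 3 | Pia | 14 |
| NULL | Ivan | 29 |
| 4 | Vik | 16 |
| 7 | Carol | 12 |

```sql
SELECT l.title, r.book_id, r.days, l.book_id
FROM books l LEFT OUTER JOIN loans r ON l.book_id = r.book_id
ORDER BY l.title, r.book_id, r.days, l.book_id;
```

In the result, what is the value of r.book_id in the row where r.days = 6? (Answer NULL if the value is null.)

LEFT JOIN keeps every row from `books`; unmatched rows get NULL for `loans`'s columns.
Matching on l.book_id = r.book_id. A NULL in a compared column never satisfies the condition.
Matched pairs: 5; unmatched l rows kept: 6.

9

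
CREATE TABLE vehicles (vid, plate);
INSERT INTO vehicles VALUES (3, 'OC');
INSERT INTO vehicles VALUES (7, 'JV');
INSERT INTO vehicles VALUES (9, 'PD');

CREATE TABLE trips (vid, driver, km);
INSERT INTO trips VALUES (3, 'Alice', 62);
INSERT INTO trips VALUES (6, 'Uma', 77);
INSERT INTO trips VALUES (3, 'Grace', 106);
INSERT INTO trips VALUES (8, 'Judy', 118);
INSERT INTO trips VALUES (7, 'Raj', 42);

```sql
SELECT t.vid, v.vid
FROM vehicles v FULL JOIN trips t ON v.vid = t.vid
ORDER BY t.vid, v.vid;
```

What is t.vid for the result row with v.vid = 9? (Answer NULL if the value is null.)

NULL

FULL OUTER JOIN keeps every row from both sides; unmatched rows get NULL for the other side's columns.
Matching on v.vid = t.vid.
- v row (vid=3): matches 2 t row(s) → 2 output row(s).
- v row (vid=7): matches 1 t row(s) → 1 output row(s).
- v row (vid=9): no match → kept, t columns NULL.
- 2 row(s) from t found no v partner → padded with NULL.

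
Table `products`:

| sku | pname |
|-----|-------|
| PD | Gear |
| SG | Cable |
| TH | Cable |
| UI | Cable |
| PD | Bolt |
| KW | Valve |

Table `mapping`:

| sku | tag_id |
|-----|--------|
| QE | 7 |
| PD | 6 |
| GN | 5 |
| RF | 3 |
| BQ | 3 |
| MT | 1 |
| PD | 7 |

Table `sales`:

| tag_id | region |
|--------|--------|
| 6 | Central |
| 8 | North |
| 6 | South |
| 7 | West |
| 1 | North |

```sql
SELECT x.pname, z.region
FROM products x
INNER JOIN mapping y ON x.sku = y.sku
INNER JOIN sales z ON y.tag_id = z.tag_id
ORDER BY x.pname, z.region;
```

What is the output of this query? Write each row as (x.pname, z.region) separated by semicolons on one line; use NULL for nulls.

(Bolt, Central); (Bolt, South); (Bolt, West); (Gear, Central); (Gear, South); (Gear, West)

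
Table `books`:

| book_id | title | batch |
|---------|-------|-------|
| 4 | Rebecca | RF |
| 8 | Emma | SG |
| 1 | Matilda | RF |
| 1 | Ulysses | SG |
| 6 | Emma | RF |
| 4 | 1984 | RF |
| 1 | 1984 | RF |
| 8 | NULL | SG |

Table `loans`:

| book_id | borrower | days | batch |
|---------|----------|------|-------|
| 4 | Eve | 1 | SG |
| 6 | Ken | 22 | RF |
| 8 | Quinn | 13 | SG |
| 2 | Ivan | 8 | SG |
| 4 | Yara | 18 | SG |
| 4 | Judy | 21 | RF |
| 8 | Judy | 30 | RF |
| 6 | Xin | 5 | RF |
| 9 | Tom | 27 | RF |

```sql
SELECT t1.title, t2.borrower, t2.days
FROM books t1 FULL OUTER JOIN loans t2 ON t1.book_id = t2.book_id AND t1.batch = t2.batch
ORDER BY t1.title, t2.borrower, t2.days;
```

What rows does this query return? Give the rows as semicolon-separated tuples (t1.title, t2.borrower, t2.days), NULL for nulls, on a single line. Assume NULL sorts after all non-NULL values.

FULL OUTER JOIN keeps every row from both sides; unmatched rows get NULL for the other side's columns.
Matching on t1.book_id = t2.book_id AND t1.batch = t2.batch.
- t1[0] book_id=4, batch=RF → 1 match(es) in t2 → 1 row(s).
- t1[1] book_id=8, batch=SG → 1 match(es) in t2 → 1 row(s).
- t1[2] book_id=1, batch=RF → no match; kept with NULLs on the t2 side.
- t1[3] book_id=1, batch=SG → no match; kept with NULLs on the t2 side.
- t1[4] book_id=6, batch=RF → 2 match(es) in t2 → 2 row(s).
- t1[5] book_id=4, batch=RF → 1 match(es) in t2 → 1 row(s).
- t1[6] book_id=1, batch=RF → no match; kept with NULLs on the t2 side.
- t1[7] book_id=8, batch=SG → 1 match(es) in t2 → 1 row(s).
- 5 t2 row(s) had no t1 match → kept, t1 columns NULL.

(1984, Judy, 21); (1984, NULL, NULL); (Emma, Ken, 22); (Emma, Quinn, 13); (Emma, Xin, 5); (Matilda, NULL, NULL); (Rebecca, Judy, 21); (Ulysses, NULL, NULL); (NULL, Eve, 1); (NULL, Ivan, 8); (NULL, Judy, 30); (NULL, Quinn, 13); (NULL, Tom, 27); (NULL, Yara, 18)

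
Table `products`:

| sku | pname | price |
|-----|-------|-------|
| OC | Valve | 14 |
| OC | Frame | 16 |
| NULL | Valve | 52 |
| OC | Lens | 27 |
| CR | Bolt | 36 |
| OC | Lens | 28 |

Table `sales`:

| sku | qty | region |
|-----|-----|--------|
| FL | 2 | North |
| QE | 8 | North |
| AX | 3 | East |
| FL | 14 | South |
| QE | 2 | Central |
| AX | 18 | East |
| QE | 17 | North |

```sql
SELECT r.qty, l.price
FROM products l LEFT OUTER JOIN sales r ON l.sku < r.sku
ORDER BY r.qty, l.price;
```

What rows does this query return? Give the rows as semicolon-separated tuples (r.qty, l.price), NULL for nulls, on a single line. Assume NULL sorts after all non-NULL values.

(2, 14); (2, 16); (2, 27); (2, 28); (2, 36); (2, 36); (8, 14); (8, 16); (8, 27); (8, 28); (8, 36); (14, 36); (17, 14); (17, 16); (17, 27); (17, 28); (17, 36); (NULL, 52)

LEFT JOIN keeps every row from `products`; unmatched rows get NULL for `sales`'s columns.
Matching on l.sku < r.sku. A NULL in a compared column never satisfies the condition.
Matched pairs: 17; unmatched l rows kept: 1.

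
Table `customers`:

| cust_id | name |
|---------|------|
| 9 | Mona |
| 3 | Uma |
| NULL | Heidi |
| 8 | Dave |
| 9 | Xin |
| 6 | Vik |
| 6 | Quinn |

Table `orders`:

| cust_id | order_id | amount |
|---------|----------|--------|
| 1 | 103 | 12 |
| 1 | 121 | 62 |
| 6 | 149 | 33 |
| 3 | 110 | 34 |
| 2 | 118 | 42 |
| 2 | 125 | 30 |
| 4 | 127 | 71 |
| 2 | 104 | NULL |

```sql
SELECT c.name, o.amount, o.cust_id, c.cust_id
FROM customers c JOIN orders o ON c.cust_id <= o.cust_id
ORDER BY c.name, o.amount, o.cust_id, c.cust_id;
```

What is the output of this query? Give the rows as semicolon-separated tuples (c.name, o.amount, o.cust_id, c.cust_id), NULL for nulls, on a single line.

INNER JOIN keeps only pairs where the ON condition holds.
Matching on c.cust_id <= o.cust_id. A NULL in a compared column never satisfies the condition.
- c (cust_id=9) has no partner → excluded.
- c (cust_id=3) pairs with 3 row(s) of o.
- c (cust_id=NULL) has no partner → excluded.
- c (cust_id=8) has no partner → excluded.
- c (cust_id=9) has no partner → excluded.
- c (cust_id=6) pairs with 1 row(s) of o.
- c (cust_id=6) pairs with 1 row(s) of o.
After projecting and ordering:
c.name | o.amount | o.cust_id | c.cust_id
Quinn | 33 | 6 | 6
Uma | 33 | 6 | 3
Uma | 34 | 3 | 3
Uma | 71 | 4 | 3
Vik | 33 | 6 | 6

(Quinn, 33, 6, 6); (Uma, 33, 6, 3); (Uma, 34, 3, 3); (Uma, 71, 4, 3); (Vik, 33, 6, 6)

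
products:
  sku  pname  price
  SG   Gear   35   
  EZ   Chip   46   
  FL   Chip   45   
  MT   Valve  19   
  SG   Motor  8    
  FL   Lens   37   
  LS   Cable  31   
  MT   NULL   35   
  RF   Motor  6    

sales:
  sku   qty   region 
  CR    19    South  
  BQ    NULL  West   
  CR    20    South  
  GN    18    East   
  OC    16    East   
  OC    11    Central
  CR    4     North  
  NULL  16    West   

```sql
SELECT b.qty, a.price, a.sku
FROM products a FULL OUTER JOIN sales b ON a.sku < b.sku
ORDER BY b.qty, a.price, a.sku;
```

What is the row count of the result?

23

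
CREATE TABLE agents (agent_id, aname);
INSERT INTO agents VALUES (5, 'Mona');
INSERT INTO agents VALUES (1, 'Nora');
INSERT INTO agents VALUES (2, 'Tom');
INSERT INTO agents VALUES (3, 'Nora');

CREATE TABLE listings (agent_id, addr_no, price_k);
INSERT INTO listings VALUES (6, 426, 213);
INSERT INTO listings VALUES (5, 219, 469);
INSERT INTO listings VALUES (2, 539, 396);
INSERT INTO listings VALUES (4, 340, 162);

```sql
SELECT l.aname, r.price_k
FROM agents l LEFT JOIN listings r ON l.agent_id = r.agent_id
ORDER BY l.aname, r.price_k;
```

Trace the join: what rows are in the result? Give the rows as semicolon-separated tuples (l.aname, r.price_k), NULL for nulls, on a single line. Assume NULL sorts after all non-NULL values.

(Mona, 469); (Nora, NULL); (Nora, NULL); (Tom, 396)

LEFT JOIN keeps every row from `agents`; unmatched rows get NULL for `listings`'s columns.
Matching on l.agent_id = r.agent_id.
- agent_id=5: 1 matching r row(s), so 1 row(s) emitted.
- agent_id=1: no r row matches, row kept with r columns NULL.
- agent_id=2: 1 matching r row(s), so 1 row(s) emitted.
- agent_id=3: no r row matches, row kept with r columns NULL.
After projecting and ordering:
l.aname | r.price_k
Mona | 469
Nora | NULL
Nora | NULL
Tom | 396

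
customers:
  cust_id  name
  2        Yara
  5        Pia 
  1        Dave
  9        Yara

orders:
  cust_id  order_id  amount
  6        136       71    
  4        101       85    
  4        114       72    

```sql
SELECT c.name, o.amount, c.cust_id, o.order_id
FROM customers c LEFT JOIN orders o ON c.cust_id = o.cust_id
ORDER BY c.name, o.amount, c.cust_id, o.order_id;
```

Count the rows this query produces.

LEFT JOIN keeps every row from `customers`; unmatched rows get NULL for `orders`'s columns.
Matching on c.cust_id = o.cust_id.
- cust_id=2: no o row matches, row kept with o columns NULL.
- cust_id=5: no o row matches, row kept with o columns NULL.
- cust_id=1: no o row matches, row kept with o columns NULL.
- cust_id=9: no o row matches, row kept with o columns NULL.
Total: 0 matched + 4 padded = 4 rows.

4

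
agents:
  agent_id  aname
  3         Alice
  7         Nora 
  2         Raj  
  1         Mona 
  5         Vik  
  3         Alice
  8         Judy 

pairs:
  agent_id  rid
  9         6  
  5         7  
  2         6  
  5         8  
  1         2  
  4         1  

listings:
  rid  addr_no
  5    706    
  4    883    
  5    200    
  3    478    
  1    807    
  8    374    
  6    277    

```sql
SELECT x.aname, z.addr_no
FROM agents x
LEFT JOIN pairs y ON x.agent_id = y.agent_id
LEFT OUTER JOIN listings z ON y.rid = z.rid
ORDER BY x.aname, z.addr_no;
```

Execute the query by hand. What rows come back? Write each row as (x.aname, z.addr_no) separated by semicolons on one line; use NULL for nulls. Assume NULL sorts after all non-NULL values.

(Alice, NULL); (Alice, NULL); (Judy, NULL); (Mona, NULL); (Nora, NULL); (Raj, 277); (Vik, 374); (Vik, NULL)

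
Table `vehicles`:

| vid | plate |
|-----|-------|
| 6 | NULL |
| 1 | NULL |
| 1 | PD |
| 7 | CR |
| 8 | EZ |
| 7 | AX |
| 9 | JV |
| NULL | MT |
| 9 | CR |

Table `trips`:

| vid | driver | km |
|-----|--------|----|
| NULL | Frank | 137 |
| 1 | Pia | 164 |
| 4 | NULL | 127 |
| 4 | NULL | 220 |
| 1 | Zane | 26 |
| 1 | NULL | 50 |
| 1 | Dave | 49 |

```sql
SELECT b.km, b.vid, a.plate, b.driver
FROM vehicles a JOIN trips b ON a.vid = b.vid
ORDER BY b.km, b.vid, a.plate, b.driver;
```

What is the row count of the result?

8

INNER JOIN keeps only pairs where the ON condition holds.
Matching on a.vid = b.vid. A NULL in a compared column never satisfies the condition.
- vid=6: no matching b row, dropped.
- vid=1: 4 matching b row(s), so 4 row(s) emitted.
- vid=1: 4 matching b row(s), so 4 row(s) emitted.
- vid=7: no matching b row, dropped.
- vid=8: no matching b row, dropped.
- vid=7: no matching b row, dropped.
- vid=9: no matching b row, dropped.
- vid=NULL: no matching b row, dropped.
- vid=9: no matching b row, dropped.
Total: 8 rows.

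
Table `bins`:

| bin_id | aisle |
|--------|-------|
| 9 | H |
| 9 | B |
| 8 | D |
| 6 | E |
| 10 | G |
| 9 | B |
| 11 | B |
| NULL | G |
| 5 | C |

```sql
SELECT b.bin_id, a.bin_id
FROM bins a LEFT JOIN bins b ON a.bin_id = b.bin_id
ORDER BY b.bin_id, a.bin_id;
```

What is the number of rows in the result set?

LEFT JOIN keeps every row from `bins a`; unmatched rows get NULL for `bins b`'s columns.
Matching on a.bin_id = b.bin_id. A NULL in a compared column never satisfies the condition.
- a[0] bin_id=9 → 3 match(es) in b → 3 row(s).
- a[1] bin_id=9 → 3 match(es) in b → 3 row(s).
- a[2] bin_id=8 → 1 match(es) in b → 1 row(s).
- a[3] bin_id=6 → 1 match(es) in b → 1 row(s).
- a[4] bin_id=10 → 1 match(es) in b → 1 row(s).
- a[5] bin_id=9 → 3 match(es) in b → 3 row(s).
- a[6] bin_id=11 → 1 match(es) in b → 1 row(s).
- a[7] bin_id=NULL → no match; kept with NULLs on the b side.
- a[8] bin_id=5 → 1 match(es) in b → 1 row(s).
Total: 14 matched + 1 padded = 15 rows.

15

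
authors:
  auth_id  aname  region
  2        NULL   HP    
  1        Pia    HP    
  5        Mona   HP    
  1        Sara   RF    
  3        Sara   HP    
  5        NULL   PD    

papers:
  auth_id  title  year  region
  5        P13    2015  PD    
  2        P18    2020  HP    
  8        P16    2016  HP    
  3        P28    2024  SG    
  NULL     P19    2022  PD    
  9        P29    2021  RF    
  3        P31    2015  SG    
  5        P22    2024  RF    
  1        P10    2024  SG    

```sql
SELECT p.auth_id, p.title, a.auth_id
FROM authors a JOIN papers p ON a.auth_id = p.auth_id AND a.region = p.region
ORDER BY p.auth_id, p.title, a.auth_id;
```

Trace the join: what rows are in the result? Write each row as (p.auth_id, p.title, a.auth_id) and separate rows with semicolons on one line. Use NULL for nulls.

INNER JOIN keeps only pairs where the ON condition holds.
Matching on a.auth_id = p.auth_id AND a.region = p.region. A NULL in a compared column never satisfies the condition.
Matched pairs: 2.

(2, P18, 2); (5, P13, 5)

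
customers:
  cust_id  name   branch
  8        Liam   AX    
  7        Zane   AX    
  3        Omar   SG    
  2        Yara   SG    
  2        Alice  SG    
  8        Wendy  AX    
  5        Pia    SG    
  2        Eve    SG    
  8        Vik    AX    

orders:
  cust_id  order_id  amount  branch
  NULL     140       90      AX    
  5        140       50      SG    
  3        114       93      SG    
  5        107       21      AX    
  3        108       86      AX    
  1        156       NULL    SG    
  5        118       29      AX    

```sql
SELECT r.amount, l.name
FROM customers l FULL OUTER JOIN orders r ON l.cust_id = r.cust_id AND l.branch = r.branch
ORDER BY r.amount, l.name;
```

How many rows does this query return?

14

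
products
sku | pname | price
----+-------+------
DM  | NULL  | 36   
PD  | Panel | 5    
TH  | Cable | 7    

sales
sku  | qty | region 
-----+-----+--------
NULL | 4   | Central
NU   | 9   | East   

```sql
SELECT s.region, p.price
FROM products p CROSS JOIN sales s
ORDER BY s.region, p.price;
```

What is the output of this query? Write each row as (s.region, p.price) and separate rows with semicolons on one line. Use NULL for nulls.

(Central, 5); (Central, 7); (Central, 36); (East, 5); (East, 7); (East, 36)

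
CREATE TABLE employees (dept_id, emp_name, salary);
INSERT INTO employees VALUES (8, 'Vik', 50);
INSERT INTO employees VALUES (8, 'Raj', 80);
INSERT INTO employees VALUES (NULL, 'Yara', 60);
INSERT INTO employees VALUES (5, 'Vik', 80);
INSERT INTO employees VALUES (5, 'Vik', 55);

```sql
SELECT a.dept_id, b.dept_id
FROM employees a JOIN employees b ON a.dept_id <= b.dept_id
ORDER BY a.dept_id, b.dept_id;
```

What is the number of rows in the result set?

INNER JOIN keeps only pairs where the ON condition holds.
Matching on a.dept_id <= b.dept_id. A NULL in a compared column never satisfies the condition.
- a (dept_id=8) pairs with 2 row(s) of b.
- a (dept_id=8) pairs with 2 row(s) of b.
- a (dept_id=NULL) has no partner → excluded.
- a (dept_id=5) pairs with 4 row(s) of b.
- a (dept_id=5) pairs with 4 row(s) of b.
Total: 12 rows.

12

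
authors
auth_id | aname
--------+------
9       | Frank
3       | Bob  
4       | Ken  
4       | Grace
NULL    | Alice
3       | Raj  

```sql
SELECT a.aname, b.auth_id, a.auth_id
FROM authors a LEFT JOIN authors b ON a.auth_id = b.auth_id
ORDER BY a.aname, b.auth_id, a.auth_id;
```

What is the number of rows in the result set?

LEFT JOIN keeps every row from `authors a`; unmatched rows get NULL for `authors b`'s columns.
Matching on a.auth_id = b.auth_id. A NULL in a compared column never satisfies the condition.
- a[0] auth_id=9 → 1 match(es) in b → 1 row(s).
- a[1] auth_id=3 → 2 match(es) in b → 2 row(s).
- a[2] auth_id=4 → 2 match(es) in b → 2 row(s).
- a[3] auth_id=4 → 2 match(es) in b → 2 row(s).
- a[4] auth_id=NULL → no match; kept with NULLs on the b side.
- a[5] auth_id=3 → 2 match(es) in b → 2 row(s).
Total: 9 matched + 1 padded = 10 rows.

10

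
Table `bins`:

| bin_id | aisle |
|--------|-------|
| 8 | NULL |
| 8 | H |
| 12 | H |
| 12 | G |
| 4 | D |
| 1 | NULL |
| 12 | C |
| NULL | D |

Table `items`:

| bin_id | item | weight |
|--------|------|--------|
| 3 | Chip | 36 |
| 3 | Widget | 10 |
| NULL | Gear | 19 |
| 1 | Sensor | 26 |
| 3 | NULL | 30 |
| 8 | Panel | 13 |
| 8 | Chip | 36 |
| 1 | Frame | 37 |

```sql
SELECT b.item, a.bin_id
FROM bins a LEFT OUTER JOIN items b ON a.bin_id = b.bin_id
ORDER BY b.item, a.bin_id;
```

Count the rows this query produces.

11

LEFT JOIN keeps every row from `bins`; unmatched rows get NULL for `items`'s columns.
Matching on a.bin_id = b.bin_id. A NULL in a compared column never satisfies the condition.
- a row (bin_id=8): matches 2 b row(s) → 2 output row(s).
- a row (bin_id=8): matches 2 b row(s) → 2 output row(s).
- a row (bin_id=12): no match → kept, b columns NULL.
- a row (bin_id=12): no match → kept, b columns NULL.
- a row (bin_id=4): no match → kept, b columns NULL.
- a row (bin_id=1): matches 2 b row(s) → 2 output row(s).
- a row (bin_id=12): no match → kept, b columns NULL.
- a row (bin_id=NULL): no match → kept, b columns NULL.
Total: 6 matched + 5 padded = 11 rows.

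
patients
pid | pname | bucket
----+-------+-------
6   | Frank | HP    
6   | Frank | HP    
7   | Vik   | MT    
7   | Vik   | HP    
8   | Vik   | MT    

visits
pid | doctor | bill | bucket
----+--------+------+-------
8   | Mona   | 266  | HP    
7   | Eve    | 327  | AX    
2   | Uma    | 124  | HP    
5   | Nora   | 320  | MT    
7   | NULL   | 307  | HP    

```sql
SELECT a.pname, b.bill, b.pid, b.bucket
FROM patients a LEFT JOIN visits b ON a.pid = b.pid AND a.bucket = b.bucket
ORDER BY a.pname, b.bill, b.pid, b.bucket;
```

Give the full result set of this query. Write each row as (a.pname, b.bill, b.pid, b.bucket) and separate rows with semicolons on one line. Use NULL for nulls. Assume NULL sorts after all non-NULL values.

(Frank, NULL, NULL, NULL); (Frank, NULL, NULL, NULL); (Vik, 307, 7, HP); (Vik, NULL, NULL, NULL); (Vik, NULL, NULL, NULL)

LEFT JOIN keeps every row from `patients`; unmatched rows get NULL for `visits`'s columns.
Matching on a.pid = b.pid AND a.bucket = b.bucket.
- a (pid=6, bucket=HP) has no partner → padded with NULL.
- a (pid=6, bucket=HP) has no partner → padded with NULL.
- a (pid=7, bucket=MT) has no partner → padded with NULL.
- a (pid=7, bucket=HP) pairs with 1 row(s) of b.
- a (pid=8, bucket=MT) has no partner → padded with NULL.
After projecting and ordering:
a.pname | b.bill | b.pid | b.bucket
Frank | NULL | NULL | NULL
Frank | NULL | NULL | NULL
Vik | 307 | 7 | HP
Vik | NULL | NULL | NULL
Vik | NULL | NULL | NULL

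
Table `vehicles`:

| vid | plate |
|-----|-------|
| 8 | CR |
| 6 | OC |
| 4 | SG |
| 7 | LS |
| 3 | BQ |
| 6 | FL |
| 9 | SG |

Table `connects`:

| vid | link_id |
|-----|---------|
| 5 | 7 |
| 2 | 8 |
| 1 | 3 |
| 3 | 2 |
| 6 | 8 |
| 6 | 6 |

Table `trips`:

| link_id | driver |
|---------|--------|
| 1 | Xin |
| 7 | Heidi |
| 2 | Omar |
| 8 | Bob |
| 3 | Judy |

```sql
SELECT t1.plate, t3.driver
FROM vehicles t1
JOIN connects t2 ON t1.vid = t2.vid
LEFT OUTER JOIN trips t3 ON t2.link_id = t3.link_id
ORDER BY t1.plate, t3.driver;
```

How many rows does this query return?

Step 1 — t1 INNER JOIN t2 on vid → 5 row(s).
Then LEFT JOIN `trips t3` on link_id: each of those 5 rows is kept; rows whose t2.link_id has no match in t3 get NULL for t3's columns.
Result: 5 row(s).

5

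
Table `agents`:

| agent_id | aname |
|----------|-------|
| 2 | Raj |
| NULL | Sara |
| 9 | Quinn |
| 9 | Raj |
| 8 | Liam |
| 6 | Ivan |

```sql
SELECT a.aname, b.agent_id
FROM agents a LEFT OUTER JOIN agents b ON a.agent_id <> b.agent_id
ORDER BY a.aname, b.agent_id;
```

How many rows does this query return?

LEFT JOIN keeps every row from `agents a`; unmatched rows get NULL for `agents b`'s columns.
Matching on a.agent_id <> b.agent_id. A NULL in a compared column never satisfies the condition.
- a[0] agent_id=2 → 4 match(es) in b → 4 row(s).
- a[1] agent_id=NULL → no match; kept with NULLs on the b side.
- a[2] agent_id=9 → 3 match(es) in b → 3 row(s).
- a[3] agent_id=9 → 3 match(es) in b → 3 row(s).
- a[4] agent_id=8 → 4 match(es) in b → 4 row(s).
- a[5] agent_id=6 → 4 match(es) in b → 4 row(s).
Total: 18 matched + 1 padded = 19 rows.

19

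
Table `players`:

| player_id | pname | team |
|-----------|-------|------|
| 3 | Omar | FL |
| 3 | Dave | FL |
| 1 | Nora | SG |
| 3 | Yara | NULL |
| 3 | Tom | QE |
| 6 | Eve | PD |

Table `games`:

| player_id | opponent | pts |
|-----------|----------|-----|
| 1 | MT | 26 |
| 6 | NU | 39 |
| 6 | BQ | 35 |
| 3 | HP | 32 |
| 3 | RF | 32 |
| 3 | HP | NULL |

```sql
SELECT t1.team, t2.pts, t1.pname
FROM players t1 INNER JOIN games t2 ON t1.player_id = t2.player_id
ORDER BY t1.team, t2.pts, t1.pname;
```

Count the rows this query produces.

INNER JOIN keeps only pairs where the ON condition holds.
Matching on t1.player_id = t2.player_id.
- player_id=3: 3 matching t2 row(s), so 3 row(s) emitted.
- player_id=3: 3 matching t2 row(s), so 3 row(s) emitted.
- player_id=1: 1 matching t2 row(s), so 1 row(s) emitted.
- player_id=3: 3 matching t2 row(s), so 3 row(s) emitted.
- player_id=3: 3 matching t2 row(s), so 3 row(s) emitted.
- player_id=6: 2 matching t2 row(s), so 2 row(s) emitted.
Total: 15 rows.

15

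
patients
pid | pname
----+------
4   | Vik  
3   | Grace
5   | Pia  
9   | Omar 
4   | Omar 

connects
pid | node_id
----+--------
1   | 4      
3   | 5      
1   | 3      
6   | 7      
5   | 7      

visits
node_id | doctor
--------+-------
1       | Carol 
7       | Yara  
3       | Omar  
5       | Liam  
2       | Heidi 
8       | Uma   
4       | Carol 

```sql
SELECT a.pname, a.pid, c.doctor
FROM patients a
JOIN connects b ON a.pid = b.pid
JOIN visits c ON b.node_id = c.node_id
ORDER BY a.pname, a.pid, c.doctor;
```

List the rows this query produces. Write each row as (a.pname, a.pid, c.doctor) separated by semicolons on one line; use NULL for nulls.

Step 1 — a INNER JOIN b on pid → 2 row(s).
Then INNER JOIN `visits c` on node_id: keep only rows whose b.node_id appears in c.

(Grace, 3, Liam); (Pia, 5, Yara)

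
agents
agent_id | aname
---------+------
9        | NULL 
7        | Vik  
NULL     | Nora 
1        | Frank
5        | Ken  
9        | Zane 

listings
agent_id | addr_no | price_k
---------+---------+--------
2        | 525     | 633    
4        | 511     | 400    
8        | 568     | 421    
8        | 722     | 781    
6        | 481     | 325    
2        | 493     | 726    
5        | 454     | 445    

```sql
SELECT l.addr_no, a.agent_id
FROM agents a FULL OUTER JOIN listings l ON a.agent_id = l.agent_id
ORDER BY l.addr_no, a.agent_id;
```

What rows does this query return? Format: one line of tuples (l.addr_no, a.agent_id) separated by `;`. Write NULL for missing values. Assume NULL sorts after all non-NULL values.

(454, 5); (481, NULL); (493, NULL); (511, NULL); (525, NULL); (568, NULL); (722, NULL); (NULL, 1); (NULL, 7); (NULL, 9); (NULL, 9); (NULL, NULL)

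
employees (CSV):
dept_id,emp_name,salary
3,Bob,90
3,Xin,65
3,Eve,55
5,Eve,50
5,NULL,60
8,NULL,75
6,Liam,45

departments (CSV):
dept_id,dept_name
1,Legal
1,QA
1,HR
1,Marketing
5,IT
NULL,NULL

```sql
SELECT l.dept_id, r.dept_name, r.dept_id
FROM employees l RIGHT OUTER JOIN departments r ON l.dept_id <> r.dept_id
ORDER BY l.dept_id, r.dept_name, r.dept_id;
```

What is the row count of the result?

34

RIGHT JOIN keeps every row from `departments`; unmatched rows get NULL for `employees`'s columns.
Matching on l.dept_id <> r.dept_id. A NULL in a compared column never satisfies the condition.
- l[0] dept_id=3 → 5 match(es) in r → 5 row(s).
- l[1] dept_id=3 → 5 match(es) in r → 5 row(s).
- l[2] dept_id=3 → 5 match(es) in r → 5 row(s).
- l[3] dept_id=5 → 4 match(es) in r → 4 row(s).
- l[4] dept_id=5 → 4 match(es) in r → 4 row(s).
- l[5] dept_id=8 → 5 match(es) in r → 5 row(s).
- l[6] dept_id=6 → 5 match(es) in r → 5 row(s).
- 1 row(s) from r found no l partner → padded with NULL.
Total: 33 matched + 1 padded = 34 rows.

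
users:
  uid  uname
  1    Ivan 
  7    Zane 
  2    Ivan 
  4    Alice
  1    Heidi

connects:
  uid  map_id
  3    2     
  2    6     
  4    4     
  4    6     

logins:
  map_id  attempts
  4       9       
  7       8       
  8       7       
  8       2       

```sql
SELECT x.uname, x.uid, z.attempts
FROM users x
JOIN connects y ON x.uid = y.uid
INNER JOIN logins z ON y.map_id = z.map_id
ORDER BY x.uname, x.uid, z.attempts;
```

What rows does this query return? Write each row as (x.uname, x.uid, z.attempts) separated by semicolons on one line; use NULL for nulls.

Joins associate left-to-right: users INNER JOIN connects on uid gives 3 intermediate row(s).
Then INNER JOIN `logins z` on map_id: keep only rows whose y.map_id appears in z.

(Alice, 4, 9)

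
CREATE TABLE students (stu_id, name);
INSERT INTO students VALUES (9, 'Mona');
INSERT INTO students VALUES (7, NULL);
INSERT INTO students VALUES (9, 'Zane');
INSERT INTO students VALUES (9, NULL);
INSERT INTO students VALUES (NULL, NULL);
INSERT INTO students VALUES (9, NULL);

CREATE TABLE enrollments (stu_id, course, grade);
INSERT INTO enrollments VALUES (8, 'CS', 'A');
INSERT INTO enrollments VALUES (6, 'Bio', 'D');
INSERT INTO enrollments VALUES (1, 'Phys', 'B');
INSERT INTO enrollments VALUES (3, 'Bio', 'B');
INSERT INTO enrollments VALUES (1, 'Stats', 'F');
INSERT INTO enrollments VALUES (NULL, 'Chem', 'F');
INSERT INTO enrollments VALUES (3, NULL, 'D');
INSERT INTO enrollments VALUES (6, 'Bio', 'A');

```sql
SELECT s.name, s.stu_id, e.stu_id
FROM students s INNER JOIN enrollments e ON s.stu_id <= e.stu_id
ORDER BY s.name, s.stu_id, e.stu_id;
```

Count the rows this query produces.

1

INNER JOIN keeps only pairs where the ON condition holds.
Matching on s.stu_id <= e.stu_id. A NULL in a compared column never satisfies the condition.
- s[0] stu_id=9 → no match; dropped.
- s[1] stu_id=7 → 1 match(es) in e → 1 row(s).
- s[2] stu_id=9 → no match; dropped.
- s[3] stu_id=9 → no match; dropped.
- s[4] stu_id=NULL → no match; dropped.
- s[5] stu_id=9 → no match; dropped.
Total: 1 rows.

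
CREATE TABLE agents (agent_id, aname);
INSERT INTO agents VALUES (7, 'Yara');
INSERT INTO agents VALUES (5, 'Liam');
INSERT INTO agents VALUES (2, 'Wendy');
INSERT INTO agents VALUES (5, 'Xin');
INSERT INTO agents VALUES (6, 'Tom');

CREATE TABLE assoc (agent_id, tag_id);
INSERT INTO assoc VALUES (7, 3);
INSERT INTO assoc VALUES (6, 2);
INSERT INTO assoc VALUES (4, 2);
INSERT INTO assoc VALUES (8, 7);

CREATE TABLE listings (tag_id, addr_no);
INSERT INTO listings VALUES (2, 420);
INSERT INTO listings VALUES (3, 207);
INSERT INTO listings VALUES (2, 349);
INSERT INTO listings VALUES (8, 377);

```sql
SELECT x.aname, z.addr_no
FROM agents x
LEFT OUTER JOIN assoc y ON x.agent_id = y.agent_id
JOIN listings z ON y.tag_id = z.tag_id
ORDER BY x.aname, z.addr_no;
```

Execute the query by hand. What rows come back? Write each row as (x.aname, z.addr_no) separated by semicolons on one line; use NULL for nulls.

(Tom, 349); (Tom, 420); (Yara, 207)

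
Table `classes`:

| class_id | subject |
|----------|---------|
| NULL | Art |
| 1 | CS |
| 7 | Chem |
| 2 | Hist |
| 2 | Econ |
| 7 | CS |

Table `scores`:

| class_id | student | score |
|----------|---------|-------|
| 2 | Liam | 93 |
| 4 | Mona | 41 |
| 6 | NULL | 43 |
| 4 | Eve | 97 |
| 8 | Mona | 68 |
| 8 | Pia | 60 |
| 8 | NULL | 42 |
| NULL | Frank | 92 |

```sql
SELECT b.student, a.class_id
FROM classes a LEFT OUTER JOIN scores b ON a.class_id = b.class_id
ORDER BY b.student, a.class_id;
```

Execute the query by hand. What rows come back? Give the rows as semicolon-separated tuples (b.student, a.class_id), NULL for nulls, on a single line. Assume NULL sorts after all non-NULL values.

(Liam, 2); (Liam, 2); (NULL, 1); (NULL, 7); (NULL, 7); (NULL, NULL)

LEFT JOIN keeps every row from `classes`; unmatched rows get NULL for `scores`'s columns.
Matching on a.class_id = b.class_id. A NULL in a compared column never satisfies the condition.
- a (class_id=NULL) has no partner → padded with NULL.
- a (class_id=1) has no partner → padded with NULL.
- a (class_id=7) has no partner → padded with NULL.
- a (class_id=2) pairs with 1 row(s) of b.
- a (class_id=2) pairs with 1 row(s) of b.
- a (class_id=7) has no partner → padded with NULL.
After projecting and ordering:
b.student | a.class_id
Liam | 2
Liam | 2
NULL | 1
NULL | 7
NULL | 7
NULL | NULL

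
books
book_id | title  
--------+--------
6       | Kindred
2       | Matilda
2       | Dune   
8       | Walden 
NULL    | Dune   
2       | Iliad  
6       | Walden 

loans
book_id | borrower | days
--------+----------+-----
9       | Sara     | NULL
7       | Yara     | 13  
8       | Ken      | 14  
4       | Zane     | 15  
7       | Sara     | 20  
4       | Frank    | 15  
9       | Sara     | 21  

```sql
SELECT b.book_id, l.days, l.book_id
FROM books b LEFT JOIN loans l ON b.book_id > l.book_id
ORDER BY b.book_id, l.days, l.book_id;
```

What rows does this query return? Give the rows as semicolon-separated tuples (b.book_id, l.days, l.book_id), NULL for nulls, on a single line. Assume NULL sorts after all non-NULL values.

(2, NULL, NULL); (2, NULL, NULL); (2, NULL, NULL); (6, 15, 4); (6, 15, 4); (6, 15, 4); (6, 15, 4); (8, 13, 7); (8, 15, 4); (8, 15, 4); (8, 20, 7); (NULL, NULL, NULL)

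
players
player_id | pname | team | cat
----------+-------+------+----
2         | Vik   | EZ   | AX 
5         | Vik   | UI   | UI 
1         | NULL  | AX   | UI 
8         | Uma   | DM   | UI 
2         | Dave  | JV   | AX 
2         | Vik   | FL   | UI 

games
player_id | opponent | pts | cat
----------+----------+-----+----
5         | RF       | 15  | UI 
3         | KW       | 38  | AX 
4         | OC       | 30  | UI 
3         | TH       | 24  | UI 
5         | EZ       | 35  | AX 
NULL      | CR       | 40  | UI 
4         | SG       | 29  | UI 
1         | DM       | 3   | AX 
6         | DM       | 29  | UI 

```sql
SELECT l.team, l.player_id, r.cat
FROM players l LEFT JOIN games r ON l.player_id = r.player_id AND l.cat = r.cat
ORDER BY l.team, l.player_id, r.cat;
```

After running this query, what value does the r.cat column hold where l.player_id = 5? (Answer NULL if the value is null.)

UI

LEFT JOIN keeps every row from `players`; unmatched rows get NULL for `games`'s columns.
Matching on l.player_id = r.player_id AND l.cat = r.cat. A NULL in a compared column never satisfies the condition.
- player_id=2, cat=AX: no r row matches, row kept with r columns NULL.
- player_id=5, cat=UI: 1 matching r row(s), so 1 row(s) emitted.
- player_id=1, cat=UI: no r row matches, row kept with r columns NULL.
- player_id=8, cat=UI: no r row matches, row kept with r columns NULL.
- player_id=2, cat=AX: no r row matches, row kept with r columns NULL.
- player_id=2, cat=UI: no r row matches, row kept with r columns NULL.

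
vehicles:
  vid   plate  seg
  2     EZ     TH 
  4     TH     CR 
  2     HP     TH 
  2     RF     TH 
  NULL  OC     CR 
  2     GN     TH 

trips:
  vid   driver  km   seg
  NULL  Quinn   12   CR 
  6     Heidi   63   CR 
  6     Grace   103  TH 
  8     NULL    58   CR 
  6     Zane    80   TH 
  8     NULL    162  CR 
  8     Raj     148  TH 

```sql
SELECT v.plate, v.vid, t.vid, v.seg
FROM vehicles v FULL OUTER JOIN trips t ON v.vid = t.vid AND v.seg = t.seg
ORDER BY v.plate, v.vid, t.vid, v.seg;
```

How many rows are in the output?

FULL OUTER JOIN keeps every row from both sides; unmatched rows get NULL for the other side's columns.
Matching on v.vid = t.vid AND v.seg = t.seg. A NULL in a compared column never satisfies the condition.
Matched pairs: 0; unmatched v rows kept: 6; unmatched t rows kept: 7.
Total: 0 matched + 13 padded = 13 rows.

13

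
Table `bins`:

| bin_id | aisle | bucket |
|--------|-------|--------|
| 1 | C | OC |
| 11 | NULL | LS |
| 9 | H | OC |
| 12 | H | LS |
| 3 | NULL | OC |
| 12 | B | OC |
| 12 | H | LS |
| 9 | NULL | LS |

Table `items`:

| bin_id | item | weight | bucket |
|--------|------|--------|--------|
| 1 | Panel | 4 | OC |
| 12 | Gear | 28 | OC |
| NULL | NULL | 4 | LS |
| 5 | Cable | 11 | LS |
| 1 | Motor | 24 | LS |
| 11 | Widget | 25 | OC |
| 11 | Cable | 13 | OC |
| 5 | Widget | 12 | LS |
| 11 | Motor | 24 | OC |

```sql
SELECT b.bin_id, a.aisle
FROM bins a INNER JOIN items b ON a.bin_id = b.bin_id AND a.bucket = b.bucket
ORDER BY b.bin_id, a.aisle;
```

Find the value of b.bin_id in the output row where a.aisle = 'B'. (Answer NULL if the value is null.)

12

INNER JOIN keeps only pairs where the ON condition holds.
Matching on a.bin_id = b.bin_id AND a.bucket = b.bucket. A NULL in a compared column never satisfies the condition.
Matched pairs: 2.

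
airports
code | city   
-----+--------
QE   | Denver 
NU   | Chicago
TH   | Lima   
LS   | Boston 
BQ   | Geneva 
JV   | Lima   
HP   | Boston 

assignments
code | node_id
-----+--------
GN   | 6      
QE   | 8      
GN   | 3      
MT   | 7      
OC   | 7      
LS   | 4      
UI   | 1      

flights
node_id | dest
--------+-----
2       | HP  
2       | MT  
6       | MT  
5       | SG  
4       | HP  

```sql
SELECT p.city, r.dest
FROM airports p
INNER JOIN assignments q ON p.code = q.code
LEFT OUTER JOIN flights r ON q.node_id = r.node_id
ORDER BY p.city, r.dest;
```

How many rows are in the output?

2

Evaluate left to right. First `airports p INNER JOIN assignments q` on code: 2 row(s).
Then LEFT JOIN `flights r` on node_id: each of those 2 rows is kept; rows whose q.node_id has no match in r get NULL for r's columns.
Result: 2 row(s).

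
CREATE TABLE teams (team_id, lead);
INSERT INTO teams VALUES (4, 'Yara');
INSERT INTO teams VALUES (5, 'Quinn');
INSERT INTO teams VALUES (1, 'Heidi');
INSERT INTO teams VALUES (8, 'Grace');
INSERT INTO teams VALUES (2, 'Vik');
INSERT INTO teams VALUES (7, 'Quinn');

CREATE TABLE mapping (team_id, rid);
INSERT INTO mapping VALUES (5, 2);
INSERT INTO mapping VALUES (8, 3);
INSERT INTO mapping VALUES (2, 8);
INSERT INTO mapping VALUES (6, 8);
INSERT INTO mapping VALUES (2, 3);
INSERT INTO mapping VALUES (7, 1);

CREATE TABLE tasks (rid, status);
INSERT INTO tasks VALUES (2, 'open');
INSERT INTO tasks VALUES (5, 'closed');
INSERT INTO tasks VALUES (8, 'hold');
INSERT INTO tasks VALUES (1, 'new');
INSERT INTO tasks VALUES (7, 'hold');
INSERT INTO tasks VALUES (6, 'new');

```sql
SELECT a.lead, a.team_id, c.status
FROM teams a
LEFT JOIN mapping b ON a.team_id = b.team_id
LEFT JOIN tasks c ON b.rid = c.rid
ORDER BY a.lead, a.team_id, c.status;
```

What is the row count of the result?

7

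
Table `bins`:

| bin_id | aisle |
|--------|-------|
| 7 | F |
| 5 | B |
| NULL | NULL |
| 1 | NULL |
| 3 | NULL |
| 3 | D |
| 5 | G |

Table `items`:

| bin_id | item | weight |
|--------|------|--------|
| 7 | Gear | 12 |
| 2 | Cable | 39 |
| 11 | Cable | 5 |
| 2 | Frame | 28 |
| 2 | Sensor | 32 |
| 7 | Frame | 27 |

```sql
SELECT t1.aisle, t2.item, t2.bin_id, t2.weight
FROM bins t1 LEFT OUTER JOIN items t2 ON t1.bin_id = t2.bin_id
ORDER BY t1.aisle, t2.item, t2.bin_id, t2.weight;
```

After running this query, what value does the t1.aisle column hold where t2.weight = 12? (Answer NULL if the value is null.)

F

LEFT JOIN keeps every row from `bins`; unmatched rows get NULL for `items`'s columns.
Matching on t1.bin_id = t2.bin_id. A NULL in a compared column never satisfies the condition.
Matched pairs: 2; unmatched t1 rows kept: 6.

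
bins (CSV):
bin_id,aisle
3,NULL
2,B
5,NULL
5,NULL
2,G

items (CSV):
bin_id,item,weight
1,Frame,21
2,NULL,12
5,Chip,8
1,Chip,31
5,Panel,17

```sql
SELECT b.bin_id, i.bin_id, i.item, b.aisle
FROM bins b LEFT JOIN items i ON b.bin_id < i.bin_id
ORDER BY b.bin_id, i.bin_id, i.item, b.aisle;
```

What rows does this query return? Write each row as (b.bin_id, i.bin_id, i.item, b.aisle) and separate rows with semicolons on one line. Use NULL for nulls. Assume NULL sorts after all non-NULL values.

(2, 5, Chip, B); (2, 5, Chip, G); (2, 5, Panel, B); (2, 5, Panel, G); (3, 5, Chip, NULL); (3, 5, Panel, NULL); (5, NULL, NULL, NULL); (5, NULL, NULL, NULL)

LEFT JOIN keeps every row from `bins`; unmatched rows get NULL for `items`'s columns.
Matching on b.bin_id < i.bin_id.
- bin_id=3: 2 matching i row(s), so 2 row(s) emitted.
- bin_id=2: 2 matching i row(s), so 2 row(s) emitted.
- bin_id=5: no i row matches, row kept with i columns NULL.
- bin_id=5: no i row matches, row kept with i columns NULL.
- bin_id=2: 2 matching i row(s), so 2 row(s) emitted.
After projecting and ordering:
b.bin_id | i.bin_id | i.item | b.aisle
2 | 5 | Chip | B
2 | 5 | Chip | G
2 | 5 | Panel | B
2 | 5 | Panel | G
3 | 5 | Chip | NULL
3 | 5 | Panel | NULL
5 | NULL | NULL | NULL
5 | NULL | NULL | NULL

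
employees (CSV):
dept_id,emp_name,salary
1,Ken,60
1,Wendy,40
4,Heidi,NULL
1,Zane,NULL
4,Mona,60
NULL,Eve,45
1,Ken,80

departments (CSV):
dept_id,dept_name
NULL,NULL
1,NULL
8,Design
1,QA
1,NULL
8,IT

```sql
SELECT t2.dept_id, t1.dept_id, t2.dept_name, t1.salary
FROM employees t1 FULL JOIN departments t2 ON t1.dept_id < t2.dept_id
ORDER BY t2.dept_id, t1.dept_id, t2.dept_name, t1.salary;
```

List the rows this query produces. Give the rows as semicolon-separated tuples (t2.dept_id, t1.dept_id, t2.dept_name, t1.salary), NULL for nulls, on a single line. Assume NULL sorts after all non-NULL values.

(1, NULL, QA, NULL); (1, NULL, NULL, NULL); (1, NULL, NULL, NULL); (8, 1, Design, 40); (8, 1, Design, 60); (8, 1, Design, 80); (8, 1, Design, NULL); (8, 1, IT, 40); (8, 1, IT, 60); (8, 1, IT, 80); (8, 1, IT, NULL); (8, 4, Design, 60); (8, 4, Design, NULL); (8, 4, IT, 60); (8, 4, IT, NULL); (NULL, NULL, NULL, 45); (NULL, NULL, NULL, NULL)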